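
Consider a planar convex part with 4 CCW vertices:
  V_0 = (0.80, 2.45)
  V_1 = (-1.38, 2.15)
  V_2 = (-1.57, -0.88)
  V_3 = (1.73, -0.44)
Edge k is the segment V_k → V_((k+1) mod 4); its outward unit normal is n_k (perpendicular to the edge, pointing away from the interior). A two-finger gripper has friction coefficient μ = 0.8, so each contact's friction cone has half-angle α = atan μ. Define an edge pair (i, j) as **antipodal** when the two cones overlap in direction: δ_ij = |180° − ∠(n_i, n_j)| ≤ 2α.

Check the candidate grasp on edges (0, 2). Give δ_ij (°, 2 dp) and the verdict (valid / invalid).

δ = 0.24°, valid

α = atan 0.8 = 38.66°;  2α = 77.32°
edge 0: e_0 = (-2.18, -0.30);  n_0 = (-0.1363, +0.9907)
edge 2: e_2 = (+3.30, +0.44);  n_2 = (+0.1322, -0.9912)
∠(n_0, n_2) = 179.76°
δ = |180° − 179.76°| = 0.24°
0.24° ≤ 2α = 77.32°  →  valid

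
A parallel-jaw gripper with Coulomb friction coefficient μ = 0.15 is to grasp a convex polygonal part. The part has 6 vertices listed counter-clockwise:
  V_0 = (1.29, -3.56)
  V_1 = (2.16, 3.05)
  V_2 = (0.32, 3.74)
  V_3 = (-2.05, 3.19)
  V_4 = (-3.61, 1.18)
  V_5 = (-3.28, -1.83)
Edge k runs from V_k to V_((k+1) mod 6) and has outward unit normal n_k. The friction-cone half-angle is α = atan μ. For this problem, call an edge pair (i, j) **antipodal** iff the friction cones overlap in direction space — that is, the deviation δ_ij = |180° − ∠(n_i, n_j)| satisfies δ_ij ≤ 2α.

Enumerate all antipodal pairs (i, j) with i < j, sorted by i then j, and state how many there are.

α = atan 0.15 = 8.53°;  2α = 17.06°
n_0 = (+0.9914, -0.1305)
n_1 = (+0.3511, +0.9363)
n_2 = (-0.2261, +0.9741)
n_3 = (-0.7900, +0.6131)
n_4 = (-0.9940, -0.1090)
n_5 = (-0.3540, -0.9352)
  (0,1): δ = 103.06°  ·
  (0,2): δ = 69.44°  ·
  (0,3): δ = 30.32°  ·
  (0,4): δ = 13.75°  ✓
  (0,5): δ = 76.76°  ·
  (1,2): δ = 146.38°  ·
  (1,3): δ = 107.26°  ·
  (1,4): δ = 63.19°  ·
  (1,5): δ = 0.18°  ✓
  (2,3): δ = 140.88°  ·
  (2,4): δ = 96.81°  ·
  (2,5): δ = 33.80°  ·
  (3,4): δ = 135.93°  ·
  (3,5): δ = 72.92°  ·
  (4,5): δ = 116.99°  ·
antipodal pairs: 2

count = 2; pairs: (0,4), (1,5)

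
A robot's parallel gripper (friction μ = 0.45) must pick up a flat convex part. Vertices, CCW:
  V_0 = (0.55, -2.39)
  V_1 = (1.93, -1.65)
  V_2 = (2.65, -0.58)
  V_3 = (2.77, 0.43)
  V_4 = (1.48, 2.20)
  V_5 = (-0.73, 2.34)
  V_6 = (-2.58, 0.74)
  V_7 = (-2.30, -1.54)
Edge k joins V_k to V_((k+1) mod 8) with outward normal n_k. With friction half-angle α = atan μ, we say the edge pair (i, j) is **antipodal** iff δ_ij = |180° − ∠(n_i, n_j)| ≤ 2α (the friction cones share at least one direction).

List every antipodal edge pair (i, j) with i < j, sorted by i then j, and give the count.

count = 9; pairs: (0,4), (0,5), (1,5), (1,6), (2,5), (2,6), (3,6), (3,7), (4,7)

α = atan 0.45 = 24.23°;  2α = 48.46°
n_0 = (+0.4726, -0.8813)
n_1 = (+0.8297, -0.5583)
n_2 = (+0.9930, -0.1180)
n_3 = (+0.8081, +0.5890)
n_4 = (+0.0632, +0.9980)
n_5 = (-0.6542, +0.7564)
n_6 = (-0.9925, -0.1219)
n_7 = (-0.2858, -0.9583)
  (0,1): δ = 152.14°  ·
  (0,2): δ = 124.98°  ·
  (0,3): δ = 82.12°  ·
  (0,4): δ = 31.83°  ✓
  (0,5): δ = 12.65°  ✓
  (0,6): δ = 68.80°  ·
  (0,7): δ = 135.19°  ·
  (1,2): δ = 152.84°  ·
  (1,3): δ = 109.98°  ·
  (1,4): δ = 59.69°  ·
  (1,5): δ = 15.21°  ✓
  (1,6): δ = 40.94°  ✓
  (1,7): δ = 107.33°  ·
  (2,3): δ = 137.14°  ·
  (2,4): δ = 86.85°  ·
  (2,5): δ = 42.37°  ✓
  (2,6): δ = 13.78°  ✓
  (2,7): δ = 80.17°  ·
  (3,4): δ = 129.71°  ·
  (3,5): δ = 85.23°  ·
  (3,6): δ = 29.08°  ✓
  (3,7): δ = 37.31°  ✓
  (4,5): δ = 135.52°  ·
  (4,6): δ = 79.37°  ·
  (4,7): δ = 12.98°  ✓
  (5,6): δ = 123.85°  ·
  (5,7): δ = 57.46°  ·
  (6,7): δ = 113.61°  ·
antipodal pairs: 9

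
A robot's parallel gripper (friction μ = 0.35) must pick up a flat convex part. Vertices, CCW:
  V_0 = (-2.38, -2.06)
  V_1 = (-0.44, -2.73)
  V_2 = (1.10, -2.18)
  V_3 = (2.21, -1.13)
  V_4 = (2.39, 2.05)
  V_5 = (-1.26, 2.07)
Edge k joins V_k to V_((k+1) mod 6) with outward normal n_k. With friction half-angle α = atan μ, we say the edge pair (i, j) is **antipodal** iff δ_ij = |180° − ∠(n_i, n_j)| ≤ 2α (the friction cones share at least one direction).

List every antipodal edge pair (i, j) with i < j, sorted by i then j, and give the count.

α = atan 0.35 = 19.29°;  2α = 38.58°
n_0 = (-0.3264, -0.9452)
n_1 = (+0.3363, -0.9417)
n_2 = (+0.6872, -0.7265)
n_3 = (+0.9984, -0.0565)
n_4 = (+0.0055, +1.0000)
n_5 = (-0.9651, +0.2617)
  (0,1): δ = 141.29°  ·
  (0,2): δ = 117.54°  ·
  (0,3): δ = 74.19°  ·
  (0,4): δ = 18.74°  ✓
  (0,5): δ = 93.88°  ·
  (1,2): δ = 156.24°  ·
  (1,3): δ = 112.89°  ·
  (1,4): δ = 19.97°  ✓
  (1,5): δ = 55.17°  ·
  (2,3): δ = 136.65°  ·
  (2,4): δ = 43.72°  ·
  (2,5): δ = 31.42°  ✓
  (3,4): δ = 87.07°  ·
  (3,5): δ = 11.93°  ✓
  (4,5): δ = 104.86°  ·
antipodal pairs: 4

count = 4; pairs: (0,4), (1,4), (2,5), (3,5)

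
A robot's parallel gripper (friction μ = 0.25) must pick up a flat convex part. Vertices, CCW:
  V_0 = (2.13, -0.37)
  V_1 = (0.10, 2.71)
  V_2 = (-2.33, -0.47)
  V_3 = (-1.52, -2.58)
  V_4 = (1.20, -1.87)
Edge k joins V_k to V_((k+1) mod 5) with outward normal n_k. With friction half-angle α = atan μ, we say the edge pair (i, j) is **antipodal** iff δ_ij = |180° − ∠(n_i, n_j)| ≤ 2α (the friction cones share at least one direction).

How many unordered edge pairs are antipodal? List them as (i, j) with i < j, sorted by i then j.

count = 2; pairs: (0,2), (1,4)

α = atan 0.25 = 14.04°;  2α = 28.07°
n_0 = (+0.8350, +0.5503)
n_1 = (-0.7946, +0.6072)
n_2 = (-0.9336, -0.3584)
n_3 = (+0.2526, -0.9676)
n_4 = (+0.8499, -0.5269)
  (0,1): δ = 70.77°  ·
  (0,2): δ = 12.39°  ✓
  (0,3): δ = 71.24°  ·
  (0,4): δ = 114.81°  ·
  (1,2): δ = 121.61°  ·
  (1,3): δ = 37.99°  ·
  (1,4): δ = 5.59°  ✓
  (2,3): δ = 96.37°  ·
  (2,4): δ = 52.80°  ·
  (3,4): δ = 136.43°  ·
antipodal pairs: 2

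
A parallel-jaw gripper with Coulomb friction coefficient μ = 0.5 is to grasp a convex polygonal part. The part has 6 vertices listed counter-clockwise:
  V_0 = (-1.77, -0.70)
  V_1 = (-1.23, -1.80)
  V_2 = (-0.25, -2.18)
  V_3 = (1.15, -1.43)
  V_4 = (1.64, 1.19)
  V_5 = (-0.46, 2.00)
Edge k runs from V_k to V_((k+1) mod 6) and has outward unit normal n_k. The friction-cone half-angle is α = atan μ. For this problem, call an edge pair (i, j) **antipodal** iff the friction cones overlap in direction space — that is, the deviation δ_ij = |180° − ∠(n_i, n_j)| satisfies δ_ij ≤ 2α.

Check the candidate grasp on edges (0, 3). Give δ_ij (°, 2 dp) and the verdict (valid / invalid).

δ = 36.74°, valid

α = atan 0.5 = 26.57°;  2α = 53.13°
edge 0: e_0 = (+0.54, -1.10);  n_0 = (-0.8977, -0.4407)
edge 3: e_3 = (+0.49, +2.62);  n_3 = (+0.9830, -0.1838)
∠(n_0, n_3) = 143.26°
δ = |180° − 143.26°| = 36.74°
36.74° ≤ 2α = 53.13°  →  valid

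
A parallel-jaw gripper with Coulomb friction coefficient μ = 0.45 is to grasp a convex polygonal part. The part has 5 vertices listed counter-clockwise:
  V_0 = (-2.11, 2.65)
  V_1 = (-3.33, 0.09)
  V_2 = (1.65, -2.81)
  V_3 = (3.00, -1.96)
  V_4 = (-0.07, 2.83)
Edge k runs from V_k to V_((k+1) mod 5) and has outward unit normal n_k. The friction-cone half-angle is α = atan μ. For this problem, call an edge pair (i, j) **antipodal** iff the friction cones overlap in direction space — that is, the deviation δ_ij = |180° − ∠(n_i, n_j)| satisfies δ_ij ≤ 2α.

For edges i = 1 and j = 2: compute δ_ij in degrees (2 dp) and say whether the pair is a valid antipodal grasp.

α = atan 0.45 = 24.23°;  2α = 48.46°
edge 1: e_1 = (+4.98, -2.90);  n_1 = (-0.5032, -0.8642)
edge 2: e_2 = (+1.35, +0.85);  n_2 = (+0.5328, -0.8462)
∠(n_1, n_2) = 62.41°
δ = |180° − 62.41°| = 117.59°
117.59° > 2α = 48.46°  →  invalid

δ = 117.59°, invalid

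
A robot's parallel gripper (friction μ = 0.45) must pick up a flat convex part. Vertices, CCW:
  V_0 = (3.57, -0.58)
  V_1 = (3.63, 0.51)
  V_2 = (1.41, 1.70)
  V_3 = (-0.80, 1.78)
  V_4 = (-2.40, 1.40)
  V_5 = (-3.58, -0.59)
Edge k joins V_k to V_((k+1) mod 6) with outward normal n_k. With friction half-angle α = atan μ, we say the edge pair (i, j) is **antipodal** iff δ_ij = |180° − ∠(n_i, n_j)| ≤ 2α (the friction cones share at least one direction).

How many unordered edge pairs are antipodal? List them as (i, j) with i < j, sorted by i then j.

α = atan 0.45 = 24.23°;  2α = 48.46°
n_0 = (+0.9985, -0.0550)
n_1 = (+0.4724, +0.8814)
n_2 = (+0.0362, +0.9993)
n_3 = (-0.2311, +0.9729)
n_4 = (-0.8602, +0.5100)
n_5 = (+0.0014, -1.0000)
  (0,1): δ = 115.04°  ·
  (0,2): δ = 88.92°  ·
  (0,3): δ = 73.49°  ·
  (0,4): δ = 27.52°  ✓
  (0,5): δ = 93.23°  ·
  (1,2): δ = 153.88°  ·
  (1,3): δ = 138.45°  ·
  (1,4): δ = 92.47°  ·
  (1,5): δ = 28.27°  ✓
  (2,3): δ = 164.57°  ·
  (2,4): δ = 118.59°  ·
  (2,5): δ = 2.15°  ✓
  (3,4): δ = 134.03°  ·
  (3,5): δ = 13.28°  ✓
  (4,5): δ = 59.25°  ·
antipodal pairs: 4

count = 4; pairs: (0,4), (1,5), (2,5), (3,5)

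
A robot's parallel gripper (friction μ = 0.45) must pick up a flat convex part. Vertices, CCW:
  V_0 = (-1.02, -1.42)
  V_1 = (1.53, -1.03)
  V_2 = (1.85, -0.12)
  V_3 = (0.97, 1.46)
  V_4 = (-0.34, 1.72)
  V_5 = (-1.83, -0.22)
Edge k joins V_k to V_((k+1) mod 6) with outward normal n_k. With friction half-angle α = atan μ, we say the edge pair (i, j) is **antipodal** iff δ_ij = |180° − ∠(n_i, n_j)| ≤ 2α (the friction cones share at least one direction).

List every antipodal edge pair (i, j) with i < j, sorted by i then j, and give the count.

count = 5; pairs: (0,3), (0,4), (1,4), (2,5), (3,5)

α = atan 0.45 = 24.23°;  2α = 48.46°
n_0 = (+0.1512, -0.9885)
n_1 = (+0.9434, -0.3317)
n_2 = (+0.8736, +0.4866)
n_3 = (+0.1947, +0.9809)
n_4 = (-0.7931, +0.6091)
n_5 = (-0.8288, -0.5595)
  (0,1): δ = 118.07°  ·
  (0,2): δ = 69.58°  ·
  (0,3): δ = 19.92°  ✓
  (0,4): δ = 43.78°  ✓
  (0,5): δ = 115.32°  ·
  (1,2): δ = 131.51°  ·
  (1,3): δ = 81.85°  ·
  (1,4): δ = 18.15°  ✓
  (1,5): δ = 53.39°  ·
  (2,3): δ = 130.34°  ·
  (2,4): δ = 66.64°  ·
  (2,5): δ = 4.90°  ✓
  (3,4): δ = 116.30°  ·
  (3,5): δ = 44.75°  ✓
  (4,5): δ = 108.45°  ·
antipodal pairs: 5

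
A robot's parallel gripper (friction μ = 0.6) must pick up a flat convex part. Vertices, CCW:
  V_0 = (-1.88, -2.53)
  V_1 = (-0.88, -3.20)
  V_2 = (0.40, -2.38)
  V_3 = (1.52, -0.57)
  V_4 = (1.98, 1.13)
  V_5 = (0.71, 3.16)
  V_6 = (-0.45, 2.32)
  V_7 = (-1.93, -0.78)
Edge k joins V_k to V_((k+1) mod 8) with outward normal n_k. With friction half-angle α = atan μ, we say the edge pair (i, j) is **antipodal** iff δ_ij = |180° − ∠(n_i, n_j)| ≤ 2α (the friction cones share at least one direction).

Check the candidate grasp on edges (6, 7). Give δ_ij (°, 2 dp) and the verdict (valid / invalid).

α = atan 0.6 = 30.96°;  2α = 61.93°
edge 6: e_6 = (-1.48, -3.10);  n_6 = (-0.9024, +0.4308)
edge 7: e_7 = (+0.05, -1.75);  n_7 = (-0.9996, -0.0286)
∠(n_6, n_7) = 27.16°
δ = |180° − 27.16°| = 152.84°
152.84° > 2α = 61.93°  →  invalid

δ = 152.84°, invalid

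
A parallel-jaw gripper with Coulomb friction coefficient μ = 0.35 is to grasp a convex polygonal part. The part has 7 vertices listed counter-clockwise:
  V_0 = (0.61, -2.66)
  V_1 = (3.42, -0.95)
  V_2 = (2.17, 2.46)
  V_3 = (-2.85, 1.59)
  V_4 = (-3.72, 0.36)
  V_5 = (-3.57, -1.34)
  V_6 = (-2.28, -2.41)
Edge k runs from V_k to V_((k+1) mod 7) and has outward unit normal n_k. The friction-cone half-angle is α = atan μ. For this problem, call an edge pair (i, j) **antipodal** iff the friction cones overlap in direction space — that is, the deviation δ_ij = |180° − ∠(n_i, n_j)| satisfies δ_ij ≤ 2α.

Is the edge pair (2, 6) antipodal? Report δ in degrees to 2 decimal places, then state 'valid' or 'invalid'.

α = atan 0.35 = 19.29°;  2α = 38.58°
edge 2: e_2 = (-5.02, -0.87);  n_2 = (-0.1708, +0.9853)
edge 6: e_6 = (+2.89, -0.25);  n_6 = (-0.0862, -0.9963)
∠(n_2, n_6) = 165.22°
δ = |180° − 165.22°| = 14.78°
14.78° ≤ 2α = 38.58°  →  valid

δ = 14.78°, valid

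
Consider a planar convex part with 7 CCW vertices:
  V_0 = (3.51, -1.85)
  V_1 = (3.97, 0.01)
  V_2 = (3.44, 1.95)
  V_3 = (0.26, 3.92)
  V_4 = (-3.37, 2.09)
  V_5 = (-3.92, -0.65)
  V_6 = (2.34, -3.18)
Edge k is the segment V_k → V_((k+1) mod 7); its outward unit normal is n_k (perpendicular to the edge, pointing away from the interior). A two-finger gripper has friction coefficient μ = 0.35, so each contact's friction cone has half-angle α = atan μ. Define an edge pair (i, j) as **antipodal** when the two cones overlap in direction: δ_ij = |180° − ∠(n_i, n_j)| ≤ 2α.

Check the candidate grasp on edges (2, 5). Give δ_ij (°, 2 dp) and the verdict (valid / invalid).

δ = 9.77°, valid

α = atan 0.35 = 19.29°;  2α = 38.58°
edge 2: e_2 = (-3.18, +1.97);  n_2 = (+0.5266, +0.8501)
edge 5: e_5 = (+6.26, -2.53);  n_5 = (-0.3747, -0.9271)
∠(n_2, n_5) = 170.23°
δ = |180° − 170.23°| = 9.77°
9.77° ≤ 2α = 38.58°  →  valid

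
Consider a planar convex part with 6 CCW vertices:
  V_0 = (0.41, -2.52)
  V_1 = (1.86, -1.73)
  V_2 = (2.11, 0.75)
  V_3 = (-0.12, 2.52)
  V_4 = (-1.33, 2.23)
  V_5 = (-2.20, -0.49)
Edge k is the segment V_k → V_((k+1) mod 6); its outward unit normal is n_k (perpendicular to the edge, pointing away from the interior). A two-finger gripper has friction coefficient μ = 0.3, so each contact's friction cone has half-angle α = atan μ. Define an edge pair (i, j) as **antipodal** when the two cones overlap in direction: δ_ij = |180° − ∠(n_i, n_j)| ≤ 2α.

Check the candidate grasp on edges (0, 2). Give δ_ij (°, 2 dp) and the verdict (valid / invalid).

δ = 67.02°, invalid

α = atan 0.3 = 16.70°;  2α = 33.40°
edge 0: e_0 = (+1.45, +0.79);  n_0 = (+0.4784, -0.8781)
edge 2: e_2 = (-2.23, +1.77);  n_2 = (+0.6217, +0.7833)
∠(n_0, n_2) = 112.98°
δ = |180° − 112.98°| = 67.02°
67.02° > 2α = 33.40°  →  invalid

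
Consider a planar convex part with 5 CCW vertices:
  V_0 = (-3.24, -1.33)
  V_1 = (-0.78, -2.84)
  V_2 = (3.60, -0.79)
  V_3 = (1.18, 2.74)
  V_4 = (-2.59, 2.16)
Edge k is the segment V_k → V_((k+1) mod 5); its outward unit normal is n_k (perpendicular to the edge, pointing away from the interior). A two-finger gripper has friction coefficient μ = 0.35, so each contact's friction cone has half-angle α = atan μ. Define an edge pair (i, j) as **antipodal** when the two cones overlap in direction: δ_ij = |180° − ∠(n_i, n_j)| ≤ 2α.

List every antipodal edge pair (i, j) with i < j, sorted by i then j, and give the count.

α = atan 0.35 = 19.29°;  2α = 38.58°
n_0 = (-0.5231, -0.8523)
n_1 = (+0.4239, -0.9057)
n_2 = (+0.8248, +0.5654)
n_3 = (-0.1521, +0.9884)
n_4 = (-0.9831, +0.1831)
  (0,1): δ = 123.38°  ·
  (0,2): δ = 24.02°  ✓
  (0,3): δ = 40.29°  ·
  (0,4): δ = 110.99°  ·
  (1,2): δ = 80.65°  ·
  (1,3): δ = 16.34°  ✓
  (1,4): δ = 54.37°  ·
  (2,3): δ = 115.69°  ·
  (2,4): δ = 44.98°  ·
  (3,4): δ = 109.30°  ·
antipodal pairs: 2

count = 2; pairs: (0,2), (1,3)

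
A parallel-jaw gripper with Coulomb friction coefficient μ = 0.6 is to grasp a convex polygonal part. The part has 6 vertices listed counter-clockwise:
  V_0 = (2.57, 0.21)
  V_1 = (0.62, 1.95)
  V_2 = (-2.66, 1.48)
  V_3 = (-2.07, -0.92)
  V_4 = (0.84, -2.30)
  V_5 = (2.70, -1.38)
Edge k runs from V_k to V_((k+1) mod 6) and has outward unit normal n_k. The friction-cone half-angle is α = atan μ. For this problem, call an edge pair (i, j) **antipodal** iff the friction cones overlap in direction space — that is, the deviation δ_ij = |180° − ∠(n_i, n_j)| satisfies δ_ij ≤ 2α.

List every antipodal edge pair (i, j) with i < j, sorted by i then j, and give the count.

α = atan 0.6 = 30.96°;  2α = 61.93°
n_0 = (+0.6658, +0.7461)
n_1 = (-0.1418, +0.9899)
n_2 = (-0.9711, -0.2387)
n_3 = (-0.4285, -0.9035)
n_4 = (+0.4434, -0.8963)
n_5 = (+0.9967, +0.0815)
  (0,1): δ = 130.10°  ·
  (0,2): δ = 34.45°  ✓
  (0,3): δ = 16.37°  ✓
  (0,4): δ = 68.06°  ·
  (0,5): δ = 136.42°  ·
  (1,2): δ = 84.34°  ·
  (1,3): δ = 33.53°  ✓
  (1,4): δ = 18.16°  ✓
  (1,5): δ = 86.52°  ·
  (2,3): δ = 129.18°  ·
  (2,4): δ = 77.49°  ·
  (2,5): δ = 9.14°  ✓
  (3,4): δ = 128.31°  ·
  (3,5): δ = 59.95°  ✓
  (4,5): δ = 111.64°  ·
antipodal pairs: 6

count = 6; pairs: (0,2), (0,3), (1,3), (1,4), (2,5), (3,5)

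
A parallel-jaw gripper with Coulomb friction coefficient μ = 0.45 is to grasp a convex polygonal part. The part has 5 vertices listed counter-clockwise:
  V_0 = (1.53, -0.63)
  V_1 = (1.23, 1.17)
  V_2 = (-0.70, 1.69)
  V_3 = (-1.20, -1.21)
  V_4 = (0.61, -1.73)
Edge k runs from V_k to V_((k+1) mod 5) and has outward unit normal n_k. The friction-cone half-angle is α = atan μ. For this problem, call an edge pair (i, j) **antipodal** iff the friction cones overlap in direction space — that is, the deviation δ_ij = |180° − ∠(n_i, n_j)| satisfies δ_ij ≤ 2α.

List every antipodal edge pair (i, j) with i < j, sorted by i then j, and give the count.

α = atan 0.45 = 24.23°;  2α = 48.46°
n_0 = (+0.9864, +0.1644)
n_1 = (+0.2602, +0.9656)
n_2 = (-0.9855, +0.1699)
n_3 = (-0.2761, -0.9611)
n_4 = (+0.7671, -0.6416)
  (0,1): δ = 114.54°  ·
  (0,2): δ = 19.24°  ✓
  (0,3): δ = 64.51°  ·
  (0,4): δ = 130.63°  ·
  (1,2): δ = 84.70°  ·
  (1,3): δ = 0.95°  ✓
  (1,4): δ = 65.17°  ·
  (2,3): δ = 96.25°  ·
  (2,4): δ = 30.13°  ✓
  (3,4): δ = 113.88°  ·
antipodal pairs: 3

count = 3; pairs: (0,2), (1,3), (2,4)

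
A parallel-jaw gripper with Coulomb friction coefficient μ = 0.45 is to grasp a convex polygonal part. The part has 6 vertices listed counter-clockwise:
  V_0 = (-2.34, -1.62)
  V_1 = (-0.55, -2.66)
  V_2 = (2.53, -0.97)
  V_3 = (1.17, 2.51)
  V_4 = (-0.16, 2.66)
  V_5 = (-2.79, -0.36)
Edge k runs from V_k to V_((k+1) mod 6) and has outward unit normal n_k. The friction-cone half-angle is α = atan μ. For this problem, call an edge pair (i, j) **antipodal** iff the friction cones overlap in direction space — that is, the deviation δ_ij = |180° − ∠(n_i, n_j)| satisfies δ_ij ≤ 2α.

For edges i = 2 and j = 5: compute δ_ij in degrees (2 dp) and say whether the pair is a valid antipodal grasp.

δ = 1.69°, valid

α = atan 0.45 = 24.23°;  2α = 48.46°
edge 2: e_2 = (-1.36, +3.48);  n_2 = (+0.9314, +0.3640)
edge 5: e_5 = (+0.45, -1.26);  n_5 = (-0.9417, -0.3363)
∠(n_2, n_5) = 178.31°
δ = |180° − 178.31°| = 1.69°
1.69° ≤ 2α = 48.46°  →  valid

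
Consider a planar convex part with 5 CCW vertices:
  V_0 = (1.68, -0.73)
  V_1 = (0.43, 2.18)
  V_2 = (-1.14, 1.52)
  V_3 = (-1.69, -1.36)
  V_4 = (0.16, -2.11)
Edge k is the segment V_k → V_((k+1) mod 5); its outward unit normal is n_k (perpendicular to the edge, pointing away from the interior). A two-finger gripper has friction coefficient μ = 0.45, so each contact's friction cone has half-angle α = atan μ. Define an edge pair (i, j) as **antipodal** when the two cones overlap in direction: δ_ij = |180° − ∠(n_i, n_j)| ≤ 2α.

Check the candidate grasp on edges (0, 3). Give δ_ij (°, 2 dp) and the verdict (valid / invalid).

δ = 44.69°, valid

α = atan 0.45 = 24.23°;  2α = 48.46°
edge 0: e_0 = (-1.25, +2.91);  n_0 = (+0.9188, +0.3947)
edge 3: e_3 = (+1.85, -0.75);  n_3 = (-0.3757, -0.9267)
∠(n_0, n_3) = 135.31°
δ = |180° − 135.31°| = 44.69°
44.69° ≤ 2α = 48.46°  →  valid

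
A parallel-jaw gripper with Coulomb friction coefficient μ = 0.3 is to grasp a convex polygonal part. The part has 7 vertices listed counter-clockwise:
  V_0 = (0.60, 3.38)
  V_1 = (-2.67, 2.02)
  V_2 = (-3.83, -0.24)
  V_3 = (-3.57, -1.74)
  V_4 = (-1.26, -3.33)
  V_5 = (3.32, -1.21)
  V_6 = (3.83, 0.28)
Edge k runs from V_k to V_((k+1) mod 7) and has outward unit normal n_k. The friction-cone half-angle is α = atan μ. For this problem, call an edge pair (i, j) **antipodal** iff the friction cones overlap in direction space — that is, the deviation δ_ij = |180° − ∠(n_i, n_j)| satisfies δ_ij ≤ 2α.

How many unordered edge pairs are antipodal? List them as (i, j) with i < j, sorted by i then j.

count = 4; pairs: (0,4), (1,5), (2,5), (3,6)

α = atan 0.3 = 16.70°;  2α = 33.40°
n_0 = (-0.3840, +0.9233)
n_1 = (-0.8897, +0.4566)
n_2 = (-0.9853, -0.1708)
n_3 = (-0.5670, -0.8237)
n_4 = (+0.4201, -0.9075)
n_5 = (+0.9461, -0.3238)
n_6 = (+0.6924, +0.7215)
  (0,1): δ = 139.75°  ·
  (0,2): δ = 102.75°  ·
  (0,3): δ = 57.12°  ·
  (0,4): δ = 2.26°  ✓
  (0,5): δ = 48.52°  ·
  (0,6): δ = 113.59°  ·
  (1,2): δ = 143.00°  ·
  (1,3): δ = 97.37°  ·
  (1,4): δ = 37.99°  ·
  (1,5): δ = 8.28°  ✓
  (1,6): δ = 73.35°  ·
  (2,3): δ = 134.37°  ·
  (2,4): δ = 74.99°  ·
  (2,5): δ = 28.73°  ✓
  (2,6): δ = 36.34°  ·
  (3,4): δ = 120.62°  ·
  (3,5): δ = 74.36°  ·
  (3,6): δ = 9.28°  ✓
  (4,5): δ = 133.73°  ·
  (4,6): δ = 68.66°  ·
  (5,6): δ = 114.93°  ·
antipodal pairs: 4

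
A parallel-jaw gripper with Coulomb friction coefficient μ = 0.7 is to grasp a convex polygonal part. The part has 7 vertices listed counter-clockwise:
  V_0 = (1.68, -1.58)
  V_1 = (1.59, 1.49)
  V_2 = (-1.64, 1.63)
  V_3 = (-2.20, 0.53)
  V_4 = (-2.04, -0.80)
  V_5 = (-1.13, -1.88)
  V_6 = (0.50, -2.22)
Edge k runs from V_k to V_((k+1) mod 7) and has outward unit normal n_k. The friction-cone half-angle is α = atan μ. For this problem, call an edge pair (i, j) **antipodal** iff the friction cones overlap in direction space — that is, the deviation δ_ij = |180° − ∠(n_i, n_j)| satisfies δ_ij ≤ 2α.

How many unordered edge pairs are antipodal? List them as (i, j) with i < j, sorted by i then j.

count = 8; pairs: (0,2), (0,3), (0,4), (1,4), (1,5), (1,6), (2,6), (3,6)

α = atan 0.7 = 34.99°;  2α = 69.98°
n_0 = (+0.9996, +0.0293)
n_1 = (+0.0433, +0.9991)
n_2 = (-0.8912, +0.4537)
n_3 = (-0.9928, -0.1194)
n_4 = (-0.7647, -0.6444)
n_5 = (-0.2042, -0.9789)
n_6 = (+0.4768, -0.8790)
  (0,1): δ = 94.16°  ·
  (0,2): δ = 28.66°  ✓
  (0,3): δ = 5.18°  ✓
  (0,4): δ = 38.44°  ✓
  (0,5): δ = 76.54°  ·
  (0,6): δ = 116.80°  ·
  (1,2): δ = 114.50°  ·
  (1,3): δ = 80.66°  ·
  (1,4): δ = 47.40°  ✓
  (1,5): δ = 9.30°  ✓
  (1,6): δ = 30.96°  ✓
  (2,3): δ = 146.16°  ·
  (2,4): δ = 112.90°  ·
  (2,5): δ = 74.80°  ·
  (2,6): δ = 34.55°  ✓
  (3,4): δ = 146.74°  ·
  (3,5): δ = 108.64°  ·
  (3,6): δ = 68.39°  ✓
  (4,5): δ = 141.90°  ·
  (4,6): δ = 101.64°  ·
  (5,6): δ = 139.74°  ·
antipodal pairs: 8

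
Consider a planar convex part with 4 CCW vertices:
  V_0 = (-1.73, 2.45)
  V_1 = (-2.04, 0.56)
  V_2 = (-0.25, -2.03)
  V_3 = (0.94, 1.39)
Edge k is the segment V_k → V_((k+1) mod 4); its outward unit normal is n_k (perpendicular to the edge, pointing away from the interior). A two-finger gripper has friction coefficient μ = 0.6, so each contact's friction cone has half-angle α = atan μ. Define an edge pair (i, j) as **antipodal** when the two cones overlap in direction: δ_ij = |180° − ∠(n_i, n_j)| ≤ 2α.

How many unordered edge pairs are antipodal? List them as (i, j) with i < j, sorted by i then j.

α = atan 0.6 = 30.96°;  2α = 61.93°
n_0 = (-0.9868, +0.1619)
n_1 = (-0.8226, -0.5685)
n_2 = (+0.9445, -0.3286)
n_3 = (+0.3690, +0.9294)
  (0,1): δ = 136.04°  ·
  (0,2): δ = 9.87°  ✓
  (0,3): δ = 77.66°  ·
  (1,2): δ = 53.83°  ✓
  (1,3): δ = 33.70°  ✓
  (2,3): δ = 92.47°  ·
antipodal pairs: 3

count = 3; pairs: (0,2), (1,2), (1,3)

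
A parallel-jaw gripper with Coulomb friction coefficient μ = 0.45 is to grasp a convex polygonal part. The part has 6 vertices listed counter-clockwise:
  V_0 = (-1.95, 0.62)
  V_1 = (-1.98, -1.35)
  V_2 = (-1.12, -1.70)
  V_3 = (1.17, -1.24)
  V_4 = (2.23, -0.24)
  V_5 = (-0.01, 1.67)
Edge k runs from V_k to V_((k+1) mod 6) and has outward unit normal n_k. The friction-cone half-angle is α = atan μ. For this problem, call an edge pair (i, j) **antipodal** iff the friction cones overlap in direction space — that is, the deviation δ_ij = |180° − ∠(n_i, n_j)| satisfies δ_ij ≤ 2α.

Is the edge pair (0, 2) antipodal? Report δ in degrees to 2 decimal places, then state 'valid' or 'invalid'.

α = atan 0.45 = 24.23°;  2α = 48.46°
edge 0: e_0 = (-0.03, -1.97);  n_0 = (-0.9999, +0.0152)
edge 2: e_2 = (+2.29, +0.46);  n_2 = (+0.1969, -0.9804)
∠(n_0, n_2) = 102.23°
δ = |180° − 102.23°| = 77.77°
77.77° > 2α = 48.46°  →  invalid

δ = 77.77°, invalid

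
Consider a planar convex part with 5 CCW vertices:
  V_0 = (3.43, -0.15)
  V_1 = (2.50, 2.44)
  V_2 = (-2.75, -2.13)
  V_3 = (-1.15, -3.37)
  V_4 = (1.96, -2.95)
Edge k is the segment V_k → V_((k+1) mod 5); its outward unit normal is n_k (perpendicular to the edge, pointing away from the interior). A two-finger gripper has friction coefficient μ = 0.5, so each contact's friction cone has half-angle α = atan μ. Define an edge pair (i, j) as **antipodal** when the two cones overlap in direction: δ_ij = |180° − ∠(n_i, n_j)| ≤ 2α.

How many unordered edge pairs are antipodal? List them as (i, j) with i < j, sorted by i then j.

α = atan 0.5 = 26.57°;  2α = 53.13°
n_0 = (+0.9412, +0.3379)
n_1 = (-0.6566, +0.7543)
n_2 = (-0.6126, -0.7904)
n_3 = (+0.1338, -0.9910)
n_4 = (+0.8854, -0.4648)
  (0,1): δ = 68.71°  ·
  (0,2): δ = 32.47°  ✓
  (0,3): δ = 77.94°  ·
  (0,4): δ = 132.55°  ·
  (1,2): δ = 78.81°  ·
  (1,3): δ = 33.35°  ✓
  (1,4): δ = 21.26°  ✓
  (2,3): δ = 134.53°  ·
  (2,4): δ = 79.92°  ·
  (3,4): δ = 125.39°  ·
antipodal pairs: 3

count = 3; pairs: (0,2), (1,3), (1,4)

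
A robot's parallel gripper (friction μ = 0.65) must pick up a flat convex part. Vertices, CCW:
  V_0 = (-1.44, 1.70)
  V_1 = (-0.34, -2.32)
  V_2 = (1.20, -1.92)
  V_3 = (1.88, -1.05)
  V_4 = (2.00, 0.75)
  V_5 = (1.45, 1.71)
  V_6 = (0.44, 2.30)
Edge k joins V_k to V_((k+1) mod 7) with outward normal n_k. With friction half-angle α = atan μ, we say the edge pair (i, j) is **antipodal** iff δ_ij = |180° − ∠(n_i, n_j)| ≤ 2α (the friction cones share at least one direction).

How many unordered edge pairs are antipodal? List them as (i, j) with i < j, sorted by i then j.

count = 7; pairs: (0,2), (0,3), (0,4), (0,5), (1,5), (1,6), (2,6)

α = atan 0.65 = 33.02°;  2α = 66.05°
n_0 = (-0.9645, -0.2639)
n_1 = (+0.2514, -0.9679)
n_2 = (+0.7879, -0.6158)
n_3 = (+0.9978, -0.0665)
n_4 = (+0.8677, +0.4971)
n_5 = (+0.5044, +0.8635)
n_6 = (-0.3040, +0.9527)
  (0,1): δ = 90.74°  ·
  (0,2): δ = 53.31°  ✓
  (0,3): δ = 19.12°  ✓
  (0,4): δ = 14.51°  ✓
  (0,5): δ = 44.40°  ✓
  (0,6): δ = 92.40°  ·
  (1,2): δ = 142.57°  ·
  (1,3): δ = 108.37°  ·
  (1,4): δ = 74.75°  ·
  (1,5): δ = 44.85°  ✓
  (1,6): δ = 3.14°  ✓
  (2,3): δ = 145.80°  ·
  (2,4): δ = 112.18°  ·
  (2,5): δ = 82.28°  ·
  (2,6): δ = 34.29°  ✓
  (3,4): δ = 146.38°  ·
  (3,5): δ = 116.48°  ·
  (3,6): δ = 68.49°  ·
  (4,5): δ = 150.10°  ·
  (4,6): δ = 102.11°  ·
  (5,6): δ = 132.01°  ·
antipodal pairs: 7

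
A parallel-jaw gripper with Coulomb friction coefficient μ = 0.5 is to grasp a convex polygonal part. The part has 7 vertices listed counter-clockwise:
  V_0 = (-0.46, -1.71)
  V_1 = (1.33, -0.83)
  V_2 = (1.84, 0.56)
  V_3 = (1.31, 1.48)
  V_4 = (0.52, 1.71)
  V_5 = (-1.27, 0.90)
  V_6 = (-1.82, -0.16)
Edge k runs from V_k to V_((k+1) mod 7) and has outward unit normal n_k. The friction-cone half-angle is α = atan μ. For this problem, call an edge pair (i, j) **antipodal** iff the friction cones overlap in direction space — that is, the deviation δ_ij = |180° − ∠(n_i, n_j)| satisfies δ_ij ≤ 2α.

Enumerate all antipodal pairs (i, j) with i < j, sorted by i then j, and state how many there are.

count = 7; pairs: (0,3), (0,4), (0,5), (1,4), (1,5), (2,6), (3,6)

α = atan 0.5 = 26.57°;  2α = 53.13°
n_0 = (+0.4412, -0.8974)
n_1 = (+0.9388, -0.3445)
n_2 = (+0.8665, +0.4992)
n_3 = (+0.2795, +0.9601)
n_4 = (-0.4123, +0.9111)
n_5 = (-0.8876, +0.4606)
n_6 = (-0.7517, -0.6595)
  (0,1): δ = 136.33°  ·
  (0,2): δ = 86.23°  ·
  (0,3): δ = 42.41°  ✓
  (0,4): δ = 1.83°  ✓
  (0,5): δ = 36.40°  ✓
  (0,6): δ = 105.08°  ·
  (1,2): δ = 129.91°  ·
  (1,3): δ = 86.08°  ·
  (1,4): δ = 45.50°  ✓
  (1,5): δ = 7.27°  ✓
  (1,6): δ = 61.41°  ·
  (2,3): δ = 136.18°  ·
  (2,4): δ = 95.60°  ·
  (2,5): δ = 57.37°  ·
  (2,6): δ = 11.32°  ✓
  (3,4): δ = 139.42°  ·
  (3,5): δ = 101.19°  ·
  (3,6): δ = 32.50°  ✓
  (4,5): δ = 141.77°  ·
  (4,6): δ = 73.08°  ·
  (5,6): δ = 111.31°  ·
antipodal pairs: 7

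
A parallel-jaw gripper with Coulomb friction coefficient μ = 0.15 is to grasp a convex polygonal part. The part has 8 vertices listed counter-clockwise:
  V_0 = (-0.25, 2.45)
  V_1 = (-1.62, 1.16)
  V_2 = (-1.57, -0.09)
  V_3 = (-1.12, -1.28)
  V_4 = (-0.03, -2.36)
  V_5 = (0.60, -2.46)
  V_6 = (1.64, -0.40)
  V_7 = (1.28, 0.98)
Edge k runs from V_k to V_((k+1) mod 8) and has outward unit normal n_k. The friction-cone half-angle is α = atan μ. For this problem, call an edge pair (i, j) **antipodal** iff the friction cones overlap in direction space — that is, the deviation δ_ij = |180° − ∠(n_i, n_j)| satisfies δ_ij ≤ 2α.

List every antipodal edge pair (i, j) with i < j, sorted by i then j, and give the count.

α = atan 0.15 = 8.53°;  2α = 17.06°
n_0 = (-0.6855, +0.7280)
n_1 = (-0.9992, -0.0400)
n_2 = (-0.9354, -0.3537)
n_3 = (-0.7038, -0.7104)
n_4 = (-0.1568, -0.9876)
n_5 = (+0.8927, -0.4507)
n_6 = (+0.9676, +0.2524)
n_7 = (+0.6928, +0.7211)
  (0,1): δ = 130.99°  ·
  (0,2): δ = 112.56°  ·
  (0,3): δ = 88.01°  ·
  (0,4): δ = 52.30°  ·
  (0,5): δ = 19.94°  ·
  (0,6): δ = 61.34°  ·
  (0,7): δ = 92.87°  ·
  (1,2): δ = 161.58°  ·
  (1,3): δ = 137.03°  ·
  (1,4): δ = 101.31°  ·
  (1,5): δ = 29.08°  ·
  (1,6): δ = 12.33°  ✓
  (1,7): δ = 43.86°  ·
  (2,3): δ = 155.45°  ·
  (2,4): δ = 119.73°  ·
  (2,5): δ = 47.50°  ·
  (2,6): δ = 6.09°  ✓
  (2,7): δ = 25.43°  ·
  (3,4): δ = 144.28°  ·
  (3,5): δ = 72.05°  ·
  (3,6): δ = 30.64°  ·
  (3,7): δ = 0.88°  ✓
  (4,5): δ = 107.77°  ·
  (4,6): δ = 66.36°  ·
  (4,7): δ = 34.83°  ·
  (5,6): δ = 138.59°  ·
  (5,7): δ = 107.07°  ·
  (6,7): δ = 148.48°  ·
antipodal pairs: 3

count = 3; pairs: (1,6), (2,6), (3,7)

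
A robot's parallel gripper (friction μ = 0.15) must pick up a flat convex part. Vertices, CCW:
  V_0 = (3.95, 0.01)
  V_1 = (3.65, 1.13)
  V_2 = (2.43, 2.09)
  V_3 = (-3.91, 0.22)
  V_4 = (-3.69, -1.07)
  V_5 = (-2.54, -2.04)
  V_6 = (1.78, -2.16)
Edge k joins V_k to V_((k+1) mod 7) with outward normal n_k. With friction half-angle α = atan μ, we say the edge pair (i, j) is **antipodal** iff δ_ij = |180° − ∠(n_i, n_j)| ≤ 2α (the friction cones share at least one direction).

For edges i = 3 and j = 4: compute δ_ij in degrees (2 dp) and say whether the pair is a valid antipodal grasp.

δ = 139.83°, invalid

α = atan 0.15 = 8.53°;  2α = 17.06°
edge 3: e_3 = (+0.22, -1.29);  n_3 = (-0.9858, -0.1681)
edge 4: e_4 = (+1.15, -0.97);  n_4 = (-0.6447, -0.7644)
∠(n_3, n_4) = 40.17°
δ = |180° − 40.17°| = 139.83°
139.83° > 2α = 17.06°  →  invalid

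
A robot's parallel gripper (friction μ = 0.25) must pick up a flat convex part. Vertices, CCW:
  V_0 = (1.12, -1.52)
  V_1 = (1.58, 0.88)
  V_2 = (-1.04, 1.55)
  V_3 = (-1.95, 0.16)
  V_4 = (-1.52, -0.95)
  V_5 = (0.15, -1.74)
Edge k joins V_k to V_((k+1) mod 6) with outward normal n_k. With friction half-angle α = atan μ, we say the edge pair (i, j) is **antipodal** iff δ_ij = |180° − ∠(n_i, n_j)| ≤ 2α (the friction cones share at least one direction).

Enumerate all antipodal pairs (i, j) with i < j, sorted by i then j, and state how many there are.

α = atan 0.25 = 14.04°;  2α = 28.07°
n_0 = (+0.9821, -0.1882)
n_1 = (+0.2478, +0.9688)
n_2 = (-0.8367, +0.5477)
n_3 = (-0.9325, -0.3612)
n_4 = (-0.4276, -0.9040)
n_5 = (+0.2212, -0.9752)
  (0,1): δ = 93.49°  ·
  (0,2): δ = 22.36°  ✓
  (0,3): δ = 32.03°  ·
  (0,4): δ = 75.53°  ·
  (0,5): δ = 113.63°  ·
  (1,2): δ = 108.87°  ·
  (1,3): δ = 54.48°  ·
  (1,4): δ = 10.97°  ✓
  (1,5): δ = 27.12°  ✓
  (2,3): δ = 125.61°  ·
  (2,4): δ = 82.10°  ·
  (2,5): δ = 44.01°  ·
  (3,4): δ = 136.49°  ·
  (3,5): δ = 98.40°  ·
  (4,5): δ = 141.90°  ·
antipodal pairs: 3

count = 3; pairs: (0,2), (1,4), (1,5)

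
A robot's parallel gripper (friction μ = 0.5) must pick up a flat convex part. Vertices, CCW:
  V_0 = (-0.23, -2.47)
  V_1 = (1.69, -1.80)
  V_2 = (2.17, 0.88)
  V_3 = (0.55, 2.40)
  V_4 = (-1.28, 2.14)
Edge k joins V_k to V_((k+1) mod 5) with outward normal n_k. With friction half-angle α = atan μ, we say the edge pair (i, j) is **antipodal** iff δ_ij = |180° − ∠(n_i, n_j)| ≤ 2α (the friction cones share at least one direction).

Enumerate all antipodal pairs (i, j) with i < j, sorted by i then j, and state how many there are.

α = atan 0.5 = 26.57°;  2α = 53.13°
n_0 = (+0.3295, -0.9442)
n_1 = (+0.9843, -0.1763)
n_2 = (+0.6842, +0.7293)
n_3 = (-0.1407, +0.9901)
n_4 = (-0.9750, -0.2221)
  (0,1): δ = 119.39°  ·
  (0,2): δ = 62.41°  ·
  (0,3): δ = 11.15°  ✓
  (0,4): δ = 83.59°  ·
  (1,2): δ = 123.02°  ·
  (1,3): δ = 71.76°  ·
  (1,4): δ = 22.99°  ✓
  (2,3): δ = 128.74°  ·
  (2,4): δ = 33.99°  ✓
  (3,4): δ = 85.26°  ·
antipodal pairs: 3

count = 3; pairs: (0,3), (1,4), (2,4)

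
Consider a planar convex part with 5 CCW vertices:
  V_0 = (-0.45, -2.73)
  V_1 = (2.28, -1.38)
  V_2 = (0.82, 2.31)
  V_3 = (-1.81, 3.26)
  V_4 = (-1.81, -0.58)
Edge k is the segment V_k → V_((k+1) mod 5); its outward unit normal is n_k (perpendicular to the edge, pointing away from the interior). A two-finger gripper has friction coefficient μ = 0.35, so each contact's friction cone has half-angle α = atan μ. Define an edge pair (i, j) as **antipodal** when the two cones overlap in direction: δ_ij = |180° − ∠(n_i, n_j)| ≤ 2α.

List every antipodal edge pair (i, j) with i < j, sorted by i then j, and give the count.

α = atan 0.35 = 19.29°;  2α = 38.58°
n_0 = (+0.4433, -0.8964)
n_1 = (+0.9299, +0.3679)
n_2 = (+0.3397, +0.9405)
n_3 = (-1.0000, -0.0000)
n_4 = (-0.8451, -0.5346)
  (0,1): δ = 94.73°  ·
  (0,2): δ = 46.17°  ·
  (0,3): δ = 63.69°  ·
  (0,4): δ = 96.00°  ·
  (1,2): δ = 131.45°  ·
  (1,3): δ = 21.59°  ✓
  (1,4): δ = 10.73°  ✓
  (2,3): δ = 70.14°  ·
  (2,4): δ = 37.82°  ✓
  (3,4): δ = 147.68°  ·
antipodal pairs: 3

count = 3; pairs: (1,3), (1,4), (2,4)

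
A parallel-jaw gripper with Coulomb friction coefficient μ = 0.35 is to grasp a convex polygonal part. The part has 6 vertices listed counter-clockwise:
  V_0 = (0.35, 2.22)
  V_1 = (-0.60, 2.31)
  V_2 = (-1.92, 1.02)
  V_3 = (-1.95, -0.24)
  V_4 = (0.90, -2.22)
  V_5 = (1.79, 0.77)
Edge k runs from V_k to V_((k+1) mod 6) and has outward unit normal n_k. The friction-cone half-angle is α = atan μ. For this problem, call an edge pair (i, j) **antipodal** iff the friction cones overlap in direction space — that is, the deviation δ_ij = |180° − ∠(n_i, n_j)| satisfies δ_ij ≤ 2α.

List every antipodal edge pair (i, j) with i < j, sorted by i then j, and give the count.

count = 4; pairs: (0,3), (1,4), (2,4), (3,5)

α = atan 0.35 = 19.29°;  2α = 38.58°
n_0 = (+0.0943, +0.9955)
n_1 = (-0.6989, +0.7152)
n_2 = (-0.9997, +0.0238)
n_3 = (-0.5706, -0.8213)
n_4 = (+0.9584, -0.2853)
n_5 = (+0.7095, +0.7047)
  (0,1): δ = 130.25°  ·
  (0,2): δ = 85.95°  ·
  (0,3): δ = 29.38°  ✓
  (0,4): δ = 78.84°  ·
  (0,5): δ = 140.21°  ·
  (1,2): δ = 135.71°  ·
  (1,3): δ = 79.13°  ·
  (1,4): δ = 29.08°  ✓
  (1,5): δ = 90.46°  ·
  (2,3): δ = 123.43°  ·
  (2,4): δ = 15.21°  ✓
  (2,5): δ = 46.17°  ·
  (3,4): δ = 71.79°  ·
  (3,5): δ = 10.41°  ✓
  (4,5): δ = 118.62°  ·
antipodal pairs: 4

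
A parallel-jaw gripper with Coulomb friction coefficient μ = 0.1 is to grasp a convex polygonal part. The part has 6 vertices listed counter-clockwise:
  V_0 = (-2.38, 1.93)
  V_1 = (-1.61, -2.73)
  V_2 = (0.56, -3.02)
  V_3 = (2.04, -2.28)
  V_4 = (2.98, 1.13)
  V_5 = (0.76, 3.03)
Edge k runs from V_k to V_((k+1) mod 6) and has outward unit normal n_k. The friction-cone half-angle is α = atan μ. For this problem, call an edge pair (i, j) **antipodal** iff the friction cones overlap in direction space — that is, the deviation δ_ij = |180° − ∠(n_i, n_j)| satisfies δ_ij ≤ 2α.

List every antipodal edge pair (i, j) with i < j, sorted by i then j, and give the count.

count = 1; pairs: (2,5)

α = atan 0.1 = 5.71°;  2α = 11.42°
n_0 = (-0.9866, -0.1630)
n_1 = (-0.1325, -0.9912)
n_2 = (+0.4472, -0.8944)
n_3 = (+0.9640, -0.2657)
n_4 = (+0.6502, +0.7597)
n_5 = (-0.3306, +0.9438)
  (0,1): δ = 106.99°  ·
  (0,2): δ = 72.82°  ·
  (0,3): δ = 24.79°  ·
  (0,4): δ = 40.06°  ·
  (0,5): δ = 99.92°  ·
  (1,2): δ = 145.82°  ·
  (1,3): δ = 97.80°  ·
  (1,4): δ = 32.95°  ·
  (1,5): δ = 26.92°  ·
  (2,3): δ = 131.98°  ·
  (2,4): δ = 67.12°  ·
  (2,5): δ = 7.26°  ✓
  (3,4): δ = 115.15°  ·
  (3,5): δ = 55.28°  ·
  (4,5): δ = 120.13°  ·
antipodal pairs: 1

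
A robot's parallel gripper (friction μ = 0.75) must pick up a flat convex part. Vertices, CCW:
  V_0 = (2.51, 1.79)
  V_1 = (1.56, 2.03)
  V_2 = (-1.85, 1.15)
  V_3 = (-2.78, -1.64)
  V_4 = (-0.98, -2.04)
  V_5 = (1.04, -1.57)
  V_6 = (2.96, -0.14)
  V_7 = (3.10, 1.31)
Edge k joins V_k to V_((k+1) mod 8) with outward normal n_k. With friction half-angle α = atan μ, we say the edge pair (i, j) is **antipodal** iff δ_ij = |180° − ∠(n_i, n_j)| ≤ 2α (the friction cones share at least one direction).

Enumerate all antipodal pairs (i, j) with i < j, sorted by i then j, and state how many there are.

α = atan 0.75 = 36.87°;  2α = 73.74°
n_0 = (+0.2449, +0.9695)
n_1 = (-0.2499, +0.9683)
n_2 = (-0.9487, +0.3162)
n_3 = (-0.2169, -0.9762)
n_4 = (+0.2266, -0.9740)
n_5 = (+0.5973, -0.8020)
n_6 = (+0.9954, -0.0961)
n_7 = (+0.6311, +0.7757)
  (0,1): δ = 151.35°  ·
  (0,2): δ = 94.26°  ·
  (0,3): δ = 1.65°  ✓
  (0,4): δ = 27.28°  ✓
  (0,5): δ = 50.86°  ✓
  (0,6): δ = 98.66°  ·
  (0,7): δ = 155.05°  ·
  (1,2): δ = 122.91°  ·
  (1,3): δ = 27.00°  ✓
  (1,4): δ = 1.37°  ✓
  (1,5): δ = 22.21°  ✓
  (1,6): δ = 70.01°  ✓
  (1,7): δ = 126.40°  ·
  (2,3): δ = 84.09°  ·
  (2,4): δ = 58.47°  ✓
  (2,5): δ = 34.89°  ✓
  (2,6): δ = 12.92°  ✓
  (2,7): δ = 69.30°  ✓
  (3,4): δ = 154.37°  ·
  (3,5): δ = 130.79°  ·
  (3,6): δ = 82.99°  ·
  (3,7): δ = 26.60°  ✓
  (4,5): δ = 156.42°  ·
  (4,6): δ = 108.61°  ·
  (4,7): δ = 52.23°  ✓
  (5,6): δ = 132.19°  ·
  (5,7): δ = 75.81°  ·
  (6,7): δ = 123.62°  ·
antipodal pairs: 13

count = 13; pairs: (0,3), (0,4), (0,5), (1,3), (1,4), (1,5), (1,6), (2,4), (2,5), (2,6), (2,7), (3,7), (4,7)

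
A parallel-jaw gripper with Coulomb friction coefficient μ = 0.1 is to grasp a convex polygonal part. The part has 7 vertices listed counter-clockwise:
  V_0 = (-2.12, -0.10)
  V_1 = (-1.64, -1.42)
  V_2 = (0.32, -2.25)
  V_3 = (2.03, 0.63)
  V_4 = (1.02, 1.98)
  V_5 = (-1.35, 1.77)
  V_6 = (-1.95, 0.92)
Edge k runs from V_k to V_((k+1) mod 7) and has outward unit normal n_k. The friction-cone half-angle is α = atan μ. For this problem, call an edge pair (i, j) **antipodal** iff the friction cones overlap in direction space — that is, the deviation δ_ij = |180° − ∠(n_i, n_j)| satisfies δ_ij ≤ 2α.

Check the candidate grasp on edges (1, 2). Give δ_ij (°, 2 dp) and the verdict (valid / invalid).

α = atan 0.1 = 5.71°;  2α = 11.42°
edge 1: e_1 = (+1.96, -0.83);  n_1 = (-0.3899, -0.9208)
edge 2: e_2 = (+1.71, +2.88);  n_2 = (+0.8599, -0.5105)
∠(n_1, n_2) = 82.25°
δ = |180° − 82.25°| = 97.75°
97.75° > 2α = 11.42°  →  invalid

δ = 97.75°, invalid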